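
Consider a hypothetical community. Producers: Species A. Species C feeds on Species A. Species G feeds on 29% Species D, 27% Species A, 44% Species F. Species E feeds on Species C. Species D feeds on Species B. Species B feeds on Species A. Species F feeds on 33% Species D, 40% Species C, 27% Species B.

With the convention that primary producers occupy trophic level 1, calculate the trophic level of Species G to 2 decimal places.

3.61

Species B: 1 + 1 = 2
Species C: 1 + 1 = 2
Species D: 1 + 2 = 3
Species E: 1 + 2 = 3
Species F: 1 + (0.33×3 + 0.4×2 + 0.27×2) = 3.33
Species G: 1 + (0.29×3 + 0.27×1 + 0.44×3.33) = 3.6052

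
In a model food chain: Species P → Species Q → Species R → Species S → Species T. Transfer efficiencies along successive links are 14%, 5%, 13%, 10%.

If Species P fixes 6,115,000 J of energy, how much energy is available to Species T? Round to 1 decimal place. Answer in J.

Species Q: 6115000 × 0.14 = 856100 J
Species R: 856100 × 0.05 = 42805 J
Species S: 42805 × 0.13 = 5564.65 J
Species T: 5564.65 × 0.1 = 556.465 J

556.5 J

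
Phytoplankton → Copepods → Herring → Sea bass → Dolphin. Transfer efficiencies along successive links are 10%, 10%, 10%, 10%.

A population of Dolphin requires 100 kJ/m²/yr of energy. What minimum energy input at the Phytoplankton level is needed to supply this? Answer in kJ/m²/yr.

Cumulative transfer efficiency: 0.1 × 0.1 × 0.1 × 0.1 = 0.0001
Phytoplankton energy = 100 / 0.0001 = 1000000 kJ/m²/yr

1000000 kJ/m²/yr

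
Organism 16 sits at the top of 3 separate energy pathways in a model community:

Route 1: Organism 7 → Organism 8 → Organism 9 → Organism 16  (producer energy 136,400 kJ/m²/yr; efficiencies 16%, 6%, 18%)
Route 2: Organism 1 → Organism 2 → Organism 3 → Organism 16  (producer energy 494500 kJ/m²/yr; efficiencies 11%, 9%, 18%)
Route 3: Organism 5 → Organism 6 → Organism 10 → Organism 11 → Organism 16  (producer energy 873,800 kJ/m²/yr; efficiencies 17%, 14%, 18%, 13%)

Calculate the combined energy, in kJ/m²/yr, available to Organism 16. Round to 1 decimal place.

1603.5 kJ/m²/yr

Route 1: 136400 × 0.16 × 0.06 × 0.18 = 235.6992 kJ/m²/yr
Route 2: 494500 × 0.11 × 0.09 × 0.18 = 881.199 kJ/m²/yr
Route 3: 873800 × 0.17 × 0.14 × 0.18 × 0.13 = 486.636696 kJ/m²/yr
Total at Organism 16: 235.6992 + 881.199 + 486.636696 = 1603.534896 kJ/m²/yr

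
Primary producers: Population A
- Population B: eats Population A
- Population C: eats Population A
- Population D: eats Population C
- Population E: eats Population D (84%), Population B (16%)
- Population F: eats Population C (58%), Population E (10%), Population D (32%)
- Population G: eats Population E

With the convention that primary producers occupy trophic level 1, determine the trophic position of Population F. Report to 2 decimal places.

Population B: 1 + 1 = 2
Population C: 1 + 1 = 2
Population D: 1 + 2 = 3
Population E: 1 + (0.84×3 + 0.16×2) = 3.84
Population F: 1 + (0.58×2 + 0.1×3.84 + 0.32×3) = 3.504
Population G: 1 + 3.84 = 4.84

3.50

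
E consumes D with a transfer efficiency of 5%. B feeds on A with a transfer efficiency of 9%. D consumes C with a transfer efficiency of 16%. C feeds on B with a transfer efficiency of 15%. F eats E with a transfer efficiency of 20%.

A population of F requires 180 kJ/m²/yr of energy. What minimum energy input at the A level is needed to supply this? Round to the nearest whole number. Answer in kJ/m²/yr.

Cumulative transfer efficiency: 0.09 × 0.15 × 0.16 × 0.05 × 0.2 = 0.0000216
A energy = 180 / 0.0000216 = 8333333 kJ/m²/yr

8333333 kJ/m²/yr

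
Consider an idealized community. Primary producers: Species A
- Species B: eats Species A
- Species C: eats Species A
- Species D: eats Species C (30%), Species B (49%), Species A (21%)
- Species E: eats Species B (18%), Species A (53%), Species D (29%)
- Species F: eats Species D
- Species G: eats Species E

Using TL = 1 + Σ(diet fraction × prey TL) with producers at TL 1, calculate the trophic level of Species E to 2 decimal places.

2.70

Species B: 1 + 1 = 2
Species C: 1 + 1 = 2
Species D: 1 + (0.3×2 + 0.49×2 + 0.21×1) = 2.79
Species E: 1 + (0.18×2 + 0.53×1 + 0.29×2.79) = 2.6991
Species F: 1 + 2.79 = 3.79
Species G: 1 + 2.6991 = 3.6991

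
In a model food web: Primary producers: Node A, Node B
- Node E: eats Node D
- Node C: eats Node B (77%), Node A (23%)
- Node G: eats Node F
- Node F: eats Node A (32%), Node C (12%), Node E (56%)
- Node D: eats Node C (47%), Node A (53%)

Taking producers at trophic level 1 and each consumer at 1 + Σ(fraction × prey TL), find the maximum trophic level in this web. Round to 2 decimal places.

4.50

Node C: 1 + (0.77×1 + 0.23×1) = 2
Node D: 1 + (0.47×2 + 0.53×1) = 2.47
Node E: 1 + 2.47 = 3.47
Node F: 1 + (0.32×1 + 0.12×2 + 0.56×3.47) = 3.5032
Node G: 1 + 3.5032 = 4.5032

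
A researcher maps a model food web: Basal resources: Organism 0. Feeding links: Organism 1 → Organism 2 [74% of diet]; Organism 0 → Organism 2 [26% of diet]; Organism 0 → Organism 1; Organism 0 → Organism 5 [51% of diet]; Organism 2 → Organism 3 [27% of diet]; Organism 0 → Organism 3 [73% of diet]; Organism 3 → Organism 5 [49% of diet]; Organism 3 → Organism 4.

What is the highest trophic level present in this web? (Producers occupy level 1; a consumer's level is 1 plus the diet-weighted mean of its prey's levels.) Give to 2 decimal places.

3.47

Organism 1: 1 + 1 = 2
Organism 2: 1 + (0.74×2 + 0.26×1) = 2.74
Organism 3: 1 + (0.27×2.74 + 0.73×1) = 2.4698
Organism 4: 1 + 2.4698 = 3.4698
Organism 5: 1 + (0.51×1 + 0.49×2.4698) = 2.720202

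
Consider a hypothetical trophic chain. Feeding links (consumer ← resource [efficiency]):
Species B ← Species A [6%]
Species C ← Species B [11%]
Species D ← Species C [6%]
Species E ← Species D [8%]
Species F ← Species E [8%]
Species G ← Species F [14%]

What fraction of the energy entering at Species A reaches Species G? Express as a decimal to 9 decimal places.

Product of link efficiencies: 0.06 × 0.11 × 0.06 × 0.08 × 0.08 × 0.14 = 0.000000354816

0.000000355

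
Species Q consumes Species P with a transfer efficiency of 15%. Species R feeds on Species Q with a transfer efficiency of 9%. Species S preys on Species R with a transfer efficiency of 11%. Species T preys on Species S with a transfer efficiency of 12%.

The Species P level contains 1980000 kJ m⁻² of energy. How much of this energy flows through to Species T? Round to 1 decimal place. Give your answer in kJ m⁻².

Species Q: 1980000 × 0.15 = 297000 kJ m⁻²
Species R: 297000 × 0.09 = 26730 kJ m⁻²
Species S: 26730 × 0.11 = 2940.3 kJ m⁻²
Species T: 2940.3 × 0.12 = 352.836 kJ m⁻²

352.8 kJ m⁻²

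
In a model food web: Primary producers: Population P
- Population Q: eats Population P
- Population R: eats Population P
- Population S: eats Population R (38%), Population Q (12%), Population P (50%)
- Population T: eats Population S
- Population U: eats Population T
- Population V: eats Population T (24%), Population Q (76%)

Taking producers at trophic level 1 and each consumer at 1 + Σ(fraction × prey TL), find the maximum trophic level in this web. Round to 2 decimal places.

4.50

Population Q: 1 + 1 = 2
Population R: 1 + 1 = 2
Population S: 1 + (0.38×2 + 0.12×2 + 0.5×1) = 2.5
Population T: 1 + 2.5 = 3.5
Population U: 1 + 3.5 = 4.5
Population V: 1 + (0.24×3.5 + 0.76×2) = 3.36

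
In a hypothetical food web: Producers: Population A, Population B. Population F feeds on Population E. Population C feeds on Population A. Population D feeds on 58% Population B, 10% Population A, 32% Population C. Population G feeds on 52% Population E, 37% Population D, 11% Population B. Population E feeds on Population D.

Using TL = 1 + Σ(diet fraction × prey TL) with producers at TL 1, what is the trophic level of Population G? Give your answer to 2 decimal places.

Population C: 1 + 1 = 2
Population D: 1 + (0.58×1 + 0.1×1 + 0.32×2) = 2.32
Population E: 1 + 2.32 = 3.32
Population F: 1 + 3.32 = 4.32
Population G: 1 + (0.52×3.32 + 0.37×2.32 + 0.11×1) = 3.6948

3.69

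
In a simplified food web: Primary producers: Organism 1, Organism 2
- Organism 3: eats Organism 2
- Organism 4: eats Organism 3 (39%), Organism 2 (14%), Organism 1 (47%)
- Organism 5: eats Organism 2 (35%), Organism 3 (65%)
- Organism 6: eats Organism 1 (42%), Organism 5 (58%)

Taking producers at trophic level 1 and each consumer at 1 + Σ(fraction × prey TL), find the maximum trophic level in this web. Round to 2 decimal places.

2.96

Organism 3: 1 + 1 = 2
Organism 4: 1 + (0.39×2 + 0.14×1 + 0.47×1) = 2.39
Organism 5: 1 + (0.35×1 + 0.65×2) = 2.65
Organism 6: 1 + (0.42×1 + 0.58×2.65) = 2.957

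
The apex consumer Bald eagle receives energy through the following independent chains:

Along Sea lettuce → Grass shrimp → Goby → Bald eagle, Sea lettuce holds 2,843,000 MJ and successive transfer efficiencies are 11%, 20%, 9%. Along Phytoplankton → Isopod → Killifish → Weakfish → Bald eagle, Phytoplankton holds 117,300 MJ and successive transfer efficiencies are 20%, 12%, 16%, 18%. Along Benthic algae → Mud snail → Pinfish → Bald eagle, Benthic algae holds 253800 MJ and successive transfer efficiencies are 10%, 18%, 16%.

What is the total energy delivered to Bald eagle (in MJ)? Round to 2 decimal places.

Via Sea lettuce: 2843000 × 0.11 × 0.2 × 0.09 = 5629.14 MJ
Via Phytoplankton: 117300 × 0.2 × 0.12 × 0.16 × 0.18 = 81.07776 MJ
Via Benthic algae: 253800 × 0.1 × 0.18 × 0.16 = 730.944 MJ
Total at Bald eagle: 5629.14 + 81.07776 + 730.944 = 6441.16176 MJ

6441.16 MJ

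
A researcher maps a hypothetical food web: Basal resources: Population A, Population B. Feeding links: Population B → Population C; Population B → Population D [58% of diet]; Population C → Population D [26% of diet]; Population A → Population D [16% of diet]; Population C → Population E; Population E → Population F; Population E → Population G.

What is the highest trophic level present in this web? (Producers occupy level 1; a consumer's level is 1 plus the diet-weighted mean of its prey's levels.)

Population C: 1 + 1 = 2
Population D: 1 + (0.58×1 + 0.26×2 + 0.16×1) = 2.26
Population E: 1 + 2 = 3
Population F: 1 + 3 = 4
Population G: 1 + 3 = 4

4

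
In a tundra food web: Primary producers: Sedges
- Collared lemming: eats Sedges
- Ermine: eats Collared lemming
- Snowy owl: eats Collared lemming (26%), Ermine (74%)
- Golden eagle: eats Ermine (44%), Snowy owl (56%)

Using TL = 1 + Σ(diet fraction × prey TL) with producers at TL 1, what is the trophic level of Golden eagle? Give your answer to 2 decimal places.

Collared lemming: 1 + 1 = 2
Ermine: 1 + 2 = 3
Snowy owl: 1 + (0.26×2 + 0.74×3) = 3.74
Golden eagle: 1 + (0.44×3 + 0.56×3.74) = 4.4144

4.41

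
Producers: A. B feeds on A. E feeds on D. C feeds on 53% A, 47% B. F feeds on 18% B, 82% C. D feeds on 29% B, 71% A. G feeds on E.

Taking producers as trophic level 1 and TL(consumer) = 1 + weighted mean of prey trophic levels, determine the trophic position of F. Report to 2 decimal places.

B: 1 + 1 = 2
C: 1 + (0.53×1 + 0.47×2) = 2.47
D: 1 + (0.29×2 + 0.71×1) = 2.29
E: 1 + 2.29 = 3.29
F: 1 + (0.18×2 + 0.82×2.47) = 3.3854
G: 1 + 3.29 = 4.29

3.39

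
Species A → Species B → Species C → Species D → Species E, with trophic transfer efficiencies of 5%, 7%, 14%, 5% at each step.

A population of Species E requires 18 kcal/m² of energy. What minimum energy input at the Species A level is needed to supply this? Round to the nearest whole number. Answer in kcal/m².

Cumulative transfer efficiency: 0.05 × 0.07 × 0.14 × 0.05 = 0.0000245
Species A energy = 18 / 0.0000245 = 734694 kcal/m²

734694 kcal/m²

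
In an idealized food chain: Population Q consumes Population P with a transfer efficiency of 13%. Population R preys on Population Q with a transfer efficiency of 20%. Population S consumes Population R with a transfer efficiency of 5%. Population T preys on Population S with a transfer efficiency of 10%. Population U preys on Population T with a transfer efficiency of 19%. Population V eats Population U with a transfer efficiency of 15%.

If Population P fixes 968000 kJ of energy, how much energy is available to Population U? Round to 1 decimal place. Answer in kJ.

23.9 kJ

Population Q: 968000 × 0.13 = 125840 kJ
Population R: 125840 × 0.2 = 25168 kJ
Population S: 25168 × 0.05 = 1258.4 kJ
Population T: 1258.4 × 0.1 = 125.84 kJ
Population U: 125.84 × 0.19 = 23.9096 kJ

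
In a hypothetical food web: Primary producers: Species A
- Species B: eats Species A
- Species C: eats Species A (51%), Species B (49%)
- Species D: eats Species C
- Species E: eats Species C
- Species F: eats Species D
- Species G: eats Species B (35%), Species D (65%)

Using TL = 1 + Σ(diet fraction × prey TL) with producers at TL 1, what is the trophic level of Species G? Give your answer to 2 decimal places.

3.97

Species B: 1 + 1 = 2
Species C: 1 + (0.51×1 + 0.49×2) = 2.49
Species D: 1 + 2.49 = 3.49
Species E: 1 + 2.49 = 3.49
Species F: 1 + 3.49 = 4.49
Species G: 1 + (0.35×2 + 0.65×3.49) = 3.9685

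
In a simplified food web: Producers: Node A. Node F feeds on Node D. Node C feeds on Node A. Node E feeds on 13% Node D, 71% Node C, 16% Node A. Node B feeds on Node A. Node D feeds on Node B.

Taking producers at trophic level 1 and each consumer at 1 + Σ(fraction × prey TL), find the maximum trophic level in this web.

4

Node B: 1 + 1 = 2
Node C: 1 + 1 = 2
Node D: 1 + 2 = 3
Node E: 1 + (0.13×3 + 0.71×2 + 0.16×1) = 2.97
Node F: 1 + 3 = 4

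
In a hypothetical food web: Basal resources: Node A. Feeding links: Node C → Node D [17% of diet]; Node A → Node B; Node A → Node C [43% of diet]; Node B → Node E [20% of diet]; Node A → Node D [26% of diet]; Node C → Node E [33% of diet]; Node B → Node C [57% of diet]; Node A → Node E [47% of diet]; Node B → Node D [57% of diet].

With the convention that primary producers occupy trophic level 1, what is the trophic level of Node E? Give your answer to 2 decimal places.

2.72

Node B: 1 + 1 = 2
Node C: 1 + (0.57×2 + 0.43×1) = 2.57
Node D: 1 + (0.57×2 + 0.26×1 + 0.17×2.57) = 2.8369
Node E: 1 + (0.33×2.57 + 0.2×2 + 0.47×1) = 2.7181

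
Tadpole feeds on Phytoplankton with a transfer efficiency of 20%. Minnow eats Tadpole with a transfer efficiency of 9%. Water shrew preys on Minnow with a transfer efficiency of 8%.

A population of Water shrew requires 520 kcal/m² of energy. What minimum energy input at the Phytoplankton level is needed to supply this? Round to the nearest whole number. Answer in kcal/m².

361111 kcal/m²

Cumulative transfer efficiency: 0.2 × 0.09 × 0.08 = 0.00144
Phytoplankton energy = 520 / 0.00144 = 361111 kcal/m²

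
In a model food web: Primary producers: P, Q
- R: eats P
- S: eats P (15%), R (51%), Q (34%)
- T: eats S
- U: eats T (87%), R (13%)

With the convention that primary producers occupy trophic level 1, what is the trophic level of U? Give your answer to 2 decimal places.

R: 1 + 1 = 2
S: 1 + (0.15×1 + 0.51×2 + 0.34×1) = 2.51
T: 1 + 2.51 = 3.51
U: 1 + (0.87×3.51 + 0.13×2) = 4.3137

4.31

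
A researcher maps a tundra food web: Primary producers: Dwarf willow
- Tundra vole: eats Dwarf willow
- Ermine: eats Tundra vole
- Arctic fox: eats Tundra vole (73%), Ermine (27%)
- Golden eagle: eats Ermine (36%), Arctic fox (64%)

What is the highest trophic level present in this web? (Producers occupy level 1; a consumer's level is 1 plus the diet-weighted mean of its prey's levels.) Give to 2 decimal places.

Tundra vole: 1 + 1 = 2
Ermine: 1 + 2 = 3
Arctic fox: 1 + (0.73×2 + 0.27×3) = 3.27
Golden eagle: 1 + (0.36×3 + 0.64×3.27) = 4.1728

4.17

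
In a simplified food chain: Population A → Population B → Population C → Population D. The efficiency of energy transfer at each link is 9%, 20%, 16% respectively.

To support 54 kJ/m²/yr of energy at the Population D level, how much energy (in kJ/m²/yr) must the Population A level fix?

18750 kJ/m²/yr

Cumulative transfer efficiency: 0.09 × 0.2 × 0.16 = 0.00288
Population A energy = 54 / 0.00288 = 18750 kJ/m²/yr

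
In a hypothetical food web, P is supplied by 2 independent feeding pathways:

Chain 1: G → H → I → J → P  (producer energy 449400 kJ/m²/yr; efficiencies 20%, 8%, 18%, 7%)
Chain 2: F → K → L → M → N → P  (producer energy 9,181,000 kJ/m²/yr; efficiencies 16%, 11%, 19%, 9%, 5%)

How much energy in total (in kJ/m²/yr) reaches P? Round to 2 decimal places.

Chain 1: 449400 × 0.2 × 0.08 × 0.18 × 0.07 = 90.59904 kJ/m²/yr
Chain 2: 9181000 × 0.16 × 0.11 × 0.19 × 0.09 × 0.05 = 138.155688 kJ/m²/yr
Total at P: 90.59904 + 138.155688 = 228.754728 kJ/m²/yr

228.75 kJ/m²/yr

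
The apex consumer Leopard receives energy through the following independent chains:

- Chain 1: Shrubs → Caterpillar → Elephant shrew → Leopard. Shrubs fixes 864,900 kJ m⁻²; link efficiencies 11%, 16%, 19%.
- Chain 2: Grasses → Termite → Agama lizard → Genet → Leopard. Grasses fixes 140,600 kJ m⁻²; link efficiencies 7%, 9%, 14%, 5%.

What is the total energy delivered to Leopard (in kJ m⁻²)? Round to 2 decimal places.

2898.43 kJ m⁻²

Chain 1: 864900 × 0.11 × 0.16 × 0.19 = 2892.2256 kJ m⁻²
Chain 2: 140600 × 0.07 × 0.09 × 0.14 × 0.05 = 6.20046 kJ m⁻²
Total at Leopard: 2892.2256 + 6.20046 = 2898.42606 kJ m⁻²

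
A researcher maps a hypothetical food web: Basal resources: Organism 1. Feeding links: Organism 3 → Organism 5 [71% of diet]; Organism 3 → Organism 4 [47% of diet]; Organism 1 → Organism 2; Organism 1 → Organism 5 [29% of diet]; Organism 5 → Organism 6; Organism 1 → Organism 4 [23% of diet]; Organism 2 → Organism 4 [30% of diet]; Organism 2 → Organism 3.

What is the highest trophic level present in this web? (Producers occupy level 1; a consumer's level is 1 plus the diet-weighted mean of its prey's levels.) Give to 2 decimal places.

4.42

Organism 2: 1 + 1 = 2
Organism 3: 1 + 2 = 3
Organism 4: 1 + (0.47×3 + 0.3×2 + 0.23×1) = 3.24
Organism 5: 1 + (0.29×1 + 0.71×3) = 3.42
Organism 6: 1 + 3.42 = 4.42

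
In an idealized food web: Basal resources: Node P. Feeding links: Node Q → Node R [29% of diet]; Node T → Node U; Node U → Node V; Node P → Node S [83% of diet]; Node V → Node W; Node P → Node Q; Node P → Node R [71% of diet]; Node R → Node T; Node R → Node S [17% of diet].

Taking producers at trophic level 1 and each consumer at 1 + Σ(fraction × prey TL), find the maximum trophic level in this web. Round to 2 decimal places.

6.29

Node Q: 1 + 1 = 2
Node R: 1 + (0.29×2 + 0.71×1) = 2.29
Node S: 1 + (0.17×2.29 + 0.83×1) = 2.2193
Node T: 1 + 2.29 = 3.29
Node U: 1 + 3.29 = 4.29
Node V: 1 + 4.29 = 5.29
Node W: 1 + 5.29 = 6.29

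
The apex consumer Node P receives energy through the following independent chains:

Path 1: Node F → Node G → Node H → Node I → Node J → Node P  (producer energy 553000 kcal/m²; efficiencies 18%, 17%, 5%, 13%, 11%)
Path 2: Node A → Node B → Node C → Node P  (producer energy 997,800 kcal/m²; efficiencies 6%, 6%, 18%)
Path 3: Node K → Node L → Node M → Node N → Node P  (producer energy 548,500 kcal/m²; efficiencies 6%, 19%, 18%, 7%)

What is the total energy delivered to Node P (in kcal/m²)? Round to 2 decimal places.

737.46 kcal/m²

Path 1: 553000 × 0.18 × 0.17 × 0.05 × 0.13 × 0.11 = 12.099087 kcal/m²
Path 2: 997800 × 0.06 × 0.06 × 0.18 = 646.5744 kcal/m²
Path 3: 548500 × 0.06 × 0.19 × 0.18 × 0.07 = 78.78654 kcal/m²
Total at Node P: 12.099087 + 646.5744 + 78.78654 = 737.460027 kcal/m²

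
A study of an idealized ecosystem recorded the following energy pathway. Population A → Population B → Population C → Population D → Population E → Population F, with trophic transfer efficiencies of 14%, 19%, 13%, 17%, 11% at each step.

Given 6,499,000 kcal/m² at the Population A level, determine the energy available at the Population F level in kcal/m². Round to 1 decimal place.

420.3 kcal/m²

Population B: 6499000 × 0.14 = 909860 kcal/m²
Population C: 909860 × 0.19 = 172873.4 kcal/m²
Population D: 172873.4 × 0.13 = 22473.542 kcal/m²
Population E: 22473.542 × 0.17 = 3820.50214 kcal/m²
Population F: 3820.50214 × 0.11 = 420.2552354 kcal/m²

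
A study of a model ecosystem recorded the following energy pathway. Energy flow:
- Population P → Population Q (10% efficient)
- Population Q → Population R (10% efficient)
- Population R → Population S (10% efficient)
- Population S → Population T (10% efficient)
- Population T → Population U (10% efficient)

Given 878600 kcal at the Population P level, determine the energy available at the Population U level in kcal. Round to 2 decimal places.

Population Q: 878600 × 0.1 = 87860 kcal
Population R: 87860 × 0.1 = 8786 kcal
Population S: 8786 × 0.1 = 878.6 kcal
Population T: 878.6 × 0.1 = 87.86 kcal
Population U: 87.86 × 0.1 = 8.786 kcal

8.79 kcal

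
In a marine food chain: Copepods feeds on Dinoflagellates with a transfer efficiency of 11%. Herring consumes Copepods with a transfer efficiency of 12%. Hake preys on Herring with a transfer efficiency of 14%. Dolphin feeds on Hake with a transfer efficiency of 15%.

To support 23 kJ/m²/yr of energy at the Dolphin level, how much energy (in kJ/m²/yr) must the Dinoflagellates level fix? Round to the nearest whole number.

82973 kJ/m²/yr

Cumulative transfer efficiency: 0.11 × 0.12 × 0.14 × 0.15 = 0.0002772
Dinoflagellates energy = 23 / 0.0002772 = 82973 kJ/m²/yr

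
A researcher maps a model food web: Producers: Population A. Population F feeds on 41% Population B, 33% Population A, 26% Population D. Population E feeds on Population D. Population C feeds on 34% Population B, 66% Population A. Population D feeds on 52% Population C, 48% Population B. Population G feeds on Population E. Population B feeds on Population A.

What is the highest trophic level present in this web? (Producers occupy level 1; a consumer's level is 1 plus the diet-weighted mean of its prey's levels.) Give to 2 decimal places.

5.18

Population B: 1 + 1 = 2
Population C: 1 + (0.34×2 + 0.66×1) = 2.34
Population D: 1 + (0.52×2.34 + 0.48×2) = 3.1768
Population E: 1 + 3.1768 = 4.1768
Population F: 1 + (0.41×2 + 0.33×1 + 0.26×3.1768) = 2.975968
Population G: 1 + 4.1768 = 5.1768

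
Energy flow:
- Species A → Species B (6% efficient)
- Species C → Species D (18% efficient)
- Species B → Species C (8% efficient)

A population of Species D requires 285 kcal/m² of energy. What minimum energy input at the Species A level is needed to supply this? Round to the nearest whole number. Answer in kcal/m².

329861 kcal/m²

Cumulative transfer efficiency: 0.06 × 0.08 × 0.18 = 0.000864
Species A energy = 285 / 0.000864 = 329861 kcal/m²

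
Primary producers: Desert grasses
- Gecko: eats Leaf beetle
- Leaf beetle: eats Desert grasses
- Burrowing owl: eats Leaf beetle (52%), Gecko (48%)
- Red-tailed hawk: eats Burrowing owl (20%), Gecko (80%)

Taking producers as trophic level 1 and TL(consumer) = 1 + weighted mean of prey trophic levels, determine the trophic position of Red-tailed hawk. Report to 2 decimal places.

Leaf beetle: 1 + 1 = 2
Gecko: 1 + 2 = 3
Burrowing owl: 1 + (0.52×2 + 0.48×3) = 3.48
Red-tailed hawk: 1 + (0.2×3.48 + 0.8×3) = 4.096

4.10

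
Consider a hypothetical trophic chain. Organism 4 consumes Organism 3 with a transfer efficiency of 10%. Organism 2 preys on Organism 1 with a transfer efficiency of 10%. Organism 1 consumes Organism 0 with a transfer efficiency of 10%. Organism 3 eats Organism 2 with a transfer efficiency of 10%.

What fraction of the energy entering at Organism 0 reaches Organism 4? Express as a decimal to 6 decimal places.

0.000100

Product of link efficiencies: 0.1 × 0.1 × 0.1 × 0.1 = 0.0001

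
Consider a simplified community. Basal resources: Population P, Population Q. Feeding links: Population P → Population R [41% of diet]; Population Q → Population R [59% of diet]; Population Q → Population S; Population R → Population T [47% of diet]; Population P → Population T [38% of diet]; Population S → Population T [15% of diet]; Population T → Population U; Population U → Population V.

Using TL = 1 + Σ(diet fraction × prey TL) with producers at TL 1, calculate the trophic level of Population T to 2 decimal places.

Population R: 1 + (0.41×1 + 0.59×1) = 2
Population S: 1 + 1 = 2
Population T: 1 + (0.47×2 + 0.38×1 + 0.15×2) = 2.62
Population U: 1 + 2.62 = 3.62
Population V: 1 + 3.62 = 4.62

2.62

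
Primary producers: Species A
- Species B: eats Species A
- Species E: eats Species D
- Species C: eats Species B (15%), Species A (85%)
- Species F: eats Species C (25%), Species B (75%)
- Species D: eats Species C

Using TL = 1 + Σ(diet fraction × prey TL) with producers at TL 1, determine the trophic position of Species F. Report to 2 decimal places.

Species B: 1 + 1 = 2
Species C: 1 + (0.15×2 + 0.85×1) = 2.15
Species D: 1 + 2.15 = 3.15
Species E: 1 + 3.15 = 4.15
Species F: 1 + (0.25×2.15 + 0.75×2) = 3.0375

3.04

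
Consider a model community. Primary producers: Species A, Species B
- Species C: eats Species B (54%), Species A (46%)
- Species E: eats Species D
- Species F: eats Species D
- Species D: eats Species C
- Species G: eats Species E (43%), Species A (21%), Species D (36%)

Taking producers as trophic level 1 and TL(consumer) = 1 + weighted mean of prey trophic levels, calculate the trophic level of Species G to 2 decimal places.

Species C: 1 + (0.54×1 + 0.46×1) = 2
Species D: 1 + 2 = 3
Species E: 1 + 3 = 4
Species F: 1 + 3 = 4
Species G: 1 + (0.43×4 + 0.21×1 + 0.36×3) = 4.01

4.01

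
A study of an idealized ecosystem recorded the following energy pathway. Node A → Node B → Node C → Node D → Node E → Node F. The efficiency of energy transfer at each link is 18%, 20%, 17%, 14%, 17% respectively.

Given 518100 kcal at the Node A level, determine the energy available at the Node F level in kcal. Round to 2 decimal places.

75.46 kcal

Node B: 518100 × 0.18 = 93258 kcal
Node C: 93258 × 0.2 = 18651.6 kcal
Node D: 18651.6 × 0.17 = 3170.772 kcal
Node E: 3170.772 × 0.14 = 443.90808 kcal
Node F: 443.90808 × 0.17 = 75.4643736 kcal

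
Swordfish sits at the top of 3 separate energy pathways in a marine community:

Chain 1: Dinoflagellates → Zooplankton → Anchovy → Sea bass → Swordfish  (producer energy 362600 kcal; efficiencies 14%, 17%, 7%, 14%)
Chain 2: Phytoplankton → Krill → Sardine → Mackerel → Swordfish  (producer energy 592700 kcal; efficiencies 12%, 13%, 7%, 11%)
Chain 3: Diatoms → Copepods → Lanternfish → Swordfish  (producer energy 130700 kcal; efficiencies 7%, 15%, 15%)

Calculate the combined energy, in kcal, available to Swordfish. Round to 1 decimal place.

361.6 kcal

Chain 1: 362600 × 0.14 × 0.17 × 0.07 × 0.14 = 84.572824 kcal
Chain 2: 592700 × 0.12 × 0.13 × 0.07 × 0.11 = 71.195124 kcal
Chain 3: 130700 × 0.07 × 0.15 × 0.15 = 205.8525 kcal
Total at Swordfish: 84.572824 + 71.195124 + 205.8525 = 361.620448 kcal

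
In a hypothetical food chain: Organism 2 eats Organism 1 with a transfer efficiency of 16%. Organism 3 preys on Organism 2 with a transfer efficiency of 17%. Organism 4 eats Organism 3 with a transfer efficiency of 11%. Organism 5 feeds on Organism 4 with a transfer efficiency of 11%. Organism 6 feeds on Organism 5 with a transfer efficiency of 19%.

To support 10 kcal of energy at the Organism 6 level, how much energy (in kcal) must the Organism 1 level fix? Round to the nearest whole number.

159916 kcal

Cumulative transfer efficiency: 0.16 × 0.17 × 0.11 × 0.11 × 0.19 = 0.0000625328
Organism 1 energy = 10 / 0.0000625328 = 159916 kcal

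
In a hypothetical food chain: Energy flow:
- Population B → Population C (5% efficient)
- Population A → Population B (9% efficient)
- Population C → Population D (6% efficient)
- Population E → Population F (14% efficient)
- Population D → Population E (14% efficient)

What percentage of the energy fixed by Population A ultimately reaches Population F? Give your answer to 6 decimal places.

0.000529%

Product of link efficiencies: 0.09 × 0.05 × 0.06 × 0.14 × 0.14 = 0.000005292
As a percentage: 0.000005292 × 100 = 0.000529%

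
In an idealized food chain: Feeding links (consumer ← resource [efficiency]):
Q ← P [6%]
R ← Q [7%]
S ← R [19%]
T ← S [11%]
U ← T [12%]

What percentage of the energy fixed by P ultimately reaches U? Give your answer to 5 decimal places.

0.00105%

Product of link efficiencies: 0.06 × 0.07 × 0.19 × 0.11 × 0.12 = 0.0000105336
As a percentage: 0.0000105336 × 100 = 0.00105%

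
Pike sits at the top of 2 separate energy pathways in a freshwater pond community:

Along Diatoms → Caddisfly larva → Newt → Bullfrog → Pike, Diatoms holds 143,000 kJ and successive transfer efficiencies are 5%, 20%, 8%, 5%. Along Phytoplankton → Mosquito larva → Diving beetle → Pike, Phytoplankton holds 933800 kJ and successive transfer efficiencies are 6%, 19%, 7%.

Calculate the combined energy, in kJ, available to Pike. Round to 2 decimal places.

Via Diatoms: 143000 × 0.05 × 0.2 × 0.08 × 0.05 = 5.72 kJ
Via Phytoplankton: 933800 × 0.06 × 0.19 × 0.07 = 745.1724 kJ
Total at Pike: 5.72 + 745.1724 = 750.8924 kJ

750.89 kJ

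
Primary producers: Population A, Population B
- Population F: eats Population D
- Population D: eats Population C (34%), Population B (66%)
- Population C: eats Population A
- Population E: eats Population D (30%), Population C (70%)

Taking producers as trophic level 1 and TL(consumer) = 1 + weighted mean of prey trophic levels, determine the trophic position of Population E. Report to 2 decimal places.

Population C: 1 + 1 = 2
Population D: 1 + (0.34×2 + 0.66×1) = 2.34
Population E: 1 + (0.3×2.34 + 0.7×2) = 3.102
Population F: 1 + 2.34 = 3.34

3.10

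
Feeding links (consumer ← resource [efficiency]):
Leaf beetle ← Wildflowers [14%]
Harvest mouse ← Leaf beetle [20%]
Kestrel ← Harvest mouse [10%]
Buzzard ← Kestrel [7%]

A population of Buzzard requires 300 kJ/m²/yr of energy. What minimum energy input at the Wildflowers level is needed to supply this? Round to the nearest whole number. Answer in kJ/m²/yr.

1530612 kJ/m²/yr

Cumulative transfer efficiency: 0.14 × 0.2 × 0.1 × 0.07 = 0.000196
Wildflowers energy = 300 / 0.000196 = 1530612 kJ/m²/yr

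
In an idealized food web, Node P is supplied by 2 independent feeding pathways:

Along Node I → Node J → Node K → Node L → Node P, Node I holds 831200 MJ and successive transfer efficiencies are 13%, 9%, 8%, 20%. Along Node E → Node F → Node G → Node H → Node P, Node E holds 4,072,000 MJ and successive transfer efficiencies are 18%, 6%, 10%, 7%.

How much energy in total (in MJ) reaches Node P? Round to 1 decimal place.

463.4 MJ

Via Node I: 831200 × 0.13 × 0.09 × 0.08 × 0.2 = 155.60064 MJ
Via Node E: 4072000 × 0.18 × 0.06 × 0.1 × 0.07 = 307.8432 MJ
Total at Node P: 155.60064 + 307.8432 = 463.44384 MJ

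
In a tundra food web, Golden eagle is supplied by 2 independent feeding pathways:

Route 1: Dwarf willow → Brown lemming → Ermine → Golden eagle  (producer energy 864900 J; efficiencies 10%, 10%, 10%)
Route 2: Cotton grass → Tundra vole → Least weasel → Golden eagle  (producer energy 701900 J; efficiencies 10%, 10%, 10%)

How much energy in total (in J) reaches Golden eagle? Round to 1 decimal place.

Route 1: 864900 × 0.1 × 0.1 × 0.1 = 864.9 J
Route 2: 701900 × 0.1 × 0.1 × 0.1 = 701.9 J
Total at Golden eagle: 864.9 + 701.9 = 1566.8 J

1566.8 J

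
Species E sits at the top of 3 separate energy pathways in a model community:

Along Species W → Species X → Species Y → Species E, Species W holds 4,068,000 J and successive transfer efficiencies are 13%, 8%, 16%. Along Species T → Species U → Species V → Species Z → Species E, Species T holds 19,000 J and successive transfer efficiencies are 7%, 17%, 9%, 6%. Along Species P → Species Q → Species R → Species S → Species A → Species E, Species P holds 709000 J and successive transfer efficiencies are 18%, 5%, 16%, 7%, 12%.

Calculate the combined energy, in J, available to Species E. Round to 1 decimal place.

Via Species W: 4068000 × 0.13 × 0.08 × 0.16 = 6769.152 J
Via Species T: 19000 × 0.07 × 0.17 × 0.09 × 0.06 = 1.22094 J
Via Species P: 709000 × 0.18 × 0.05 × 0.16 × 0.07 × 0.12 = 8.576064 J
Total at Species E: 6769.152 + 1.22094 + 8.576064 = 6778.949004 J

6778.9 J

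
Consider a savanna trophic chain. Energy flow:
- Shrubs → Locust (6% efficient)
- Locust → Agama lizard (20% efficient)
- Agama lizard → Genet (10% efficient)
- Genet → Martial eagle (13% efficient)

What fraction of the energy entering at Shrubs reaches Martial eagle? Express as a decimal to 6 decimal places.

0.000156

Product of link efficiencies: 0.06 × 0.2 × 0.1 × 0.13 = 0.000156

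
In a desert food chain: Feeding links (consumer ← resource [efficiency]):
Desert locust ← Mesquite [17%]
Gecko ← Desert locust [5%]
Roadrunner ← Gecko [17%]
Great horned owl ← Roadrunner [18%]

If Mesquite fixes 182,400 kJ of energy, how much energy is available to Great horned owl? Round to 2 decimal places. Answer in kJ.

47.44 kJ

Desert locust: 182400 × 0.17 = 31008 kJ
Gecko: 31008 × 0.05 = 1550.4 kJ
Roadrunner: 1550.4 × 0.17 = 263.568 kJ
Great horned owl: 263.568 × 0.18 = 47.44224 kJ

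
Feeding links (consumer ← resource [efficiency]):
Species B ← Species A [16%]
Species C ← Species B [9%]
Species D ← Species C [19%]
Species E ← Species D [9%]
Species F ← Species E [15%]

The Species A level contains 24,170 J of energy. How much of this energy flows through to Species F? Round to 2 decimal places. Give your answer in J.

0.89 J

Species B: 24170 × 0.16 = 3867.2 J
Species C: 3867.2 × 0.09 = 348.048 J
Species D: 348.048 × 0.19 = 66.12912 J
Species E: 66.12912 × 0.09 = 5.9516208 J
Species F: 5.9516208 × 0.15 = 0.89274312 J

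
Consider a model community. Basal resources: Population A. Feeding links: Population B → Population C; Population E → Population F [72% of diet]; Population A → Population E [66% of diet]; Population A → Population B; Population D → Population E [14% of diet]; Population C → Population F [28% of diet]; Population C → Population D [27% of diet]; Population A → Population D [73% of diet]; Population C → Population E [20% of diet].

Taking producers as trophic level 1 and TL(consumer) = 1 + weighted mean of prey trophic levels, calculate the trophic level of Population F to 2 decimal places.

3.72

Population B: 1 + 1 = 2
Population C: 1 + 2 = 3
Population D: 1 + (0.27×3 + 0.73×1) = 2.54
Population E: 1 + (0.2×3 + 0.14×2.54 + 0.66×1) = 2.6156
Population F: 1 + (0.28×3 + 0.72×2.6156) = 3.723232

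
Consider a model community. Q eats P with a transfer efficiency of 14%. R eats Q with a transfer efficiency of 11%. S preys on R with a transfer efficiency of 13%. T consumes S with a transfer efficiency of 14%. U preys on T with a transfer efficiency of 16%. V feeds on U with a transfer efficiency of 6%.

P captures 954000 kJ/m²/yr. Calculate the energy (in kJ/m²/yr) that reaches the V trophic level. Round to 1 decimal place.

Q: 954000 × 0.14 = 133560 kJ/m²/yr
R: 133560 × 0.11 = 14691.6 kJ/m²/yr
S: 14691.6 × 0.13 = 1909.908 kJ/m²/yr
T: 1909.908 × 0.14 = 267.38712 kJ/m²/yr
U: 267.38712 × 0.16 = 42.7819392 kJ/m²/yr
V: 42.7819392 × 0.06 = 2.566916352 kJ/m²/yr

2.6 kJ/m²/yr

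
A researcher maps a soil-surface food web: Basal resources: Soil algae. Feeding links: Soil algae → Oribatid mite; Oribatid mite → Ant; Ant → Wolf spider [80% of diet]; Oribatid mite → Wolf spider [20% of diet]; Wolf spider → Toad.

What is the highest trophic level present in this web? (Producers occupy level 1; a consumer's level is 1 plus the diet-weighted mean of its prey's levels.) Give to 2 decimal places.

4.80

Oribatid mite: 1 + 1 = 2
Ant: 1 + 2 = 3
Wolf spider: 1 + (0.8×3 + 0.2×2) = 3.8
Toad: 1 + 3.8 = 4.8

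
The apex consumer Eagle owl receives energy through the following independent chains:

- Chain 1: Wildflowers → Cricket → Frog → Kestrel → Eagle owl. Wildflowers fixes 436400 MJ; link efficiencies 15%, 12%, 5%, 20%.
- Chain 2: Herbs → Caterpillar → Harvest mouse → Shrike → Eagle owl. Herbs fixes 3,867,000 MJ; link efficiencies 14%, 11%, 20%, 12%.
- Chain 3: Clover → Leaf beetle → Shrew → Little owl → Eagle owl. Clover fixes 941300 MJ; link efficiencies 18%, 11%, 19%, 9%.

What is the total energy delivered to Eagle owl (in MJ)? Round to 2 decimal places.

1826.50 MJ

Chain 1: 436400 × 0.15 × 0.12 × 0.05 × 0.2 = 78.552 MJ
Chain 2: 3867000 × 0.14 × 0.11 × 0.2 × 0.12 = 1429.2432 MJ
Chain 3: 941300 × 0.18 × 0.11 × 0.19 × 0.09 = 318.705354 MJ
Total at Eagle owl: 78.552 + 1429.2432 + 318.705354 = 1826.500554 MJ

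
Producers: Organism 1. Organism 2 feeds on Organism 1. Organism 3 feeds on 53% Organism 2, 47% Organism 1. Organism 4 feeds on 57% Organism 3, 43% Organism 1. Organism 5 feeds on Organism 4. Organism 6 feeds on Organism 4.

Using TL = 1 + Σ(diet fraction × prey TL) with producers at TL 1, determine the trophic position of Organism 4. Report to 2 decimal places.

2.87

Organism 2: 1 + 1 = 2
Organism 3: 1 + (0.53×2 + 0.47×1) = 2.53
Organism 4: 1 + (0.57×2.53 + 0.43×1) = 2.8721
Organism 5: 1 + 2.8721 = 3.8721
Organism 6: 1 + 2.8721 = 3.8721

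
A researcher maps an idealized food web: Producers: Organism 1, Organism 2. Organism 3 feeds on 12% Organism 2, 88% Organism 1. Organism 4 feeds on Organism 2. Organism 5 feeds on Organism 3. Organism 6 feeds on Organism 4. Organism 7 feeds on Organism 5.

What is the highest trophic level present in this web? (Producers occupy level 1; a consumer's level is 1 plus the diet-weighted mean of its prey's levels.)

Organism 3: 1 + (0.12×1 + 0.88×1) = 2
Organism 4: 1 + 1 = 2
Organism 5: 1 + 2 = 3
Organism 6: 1 + 2 = 3
Organism 7: 1 + 3 = 4

4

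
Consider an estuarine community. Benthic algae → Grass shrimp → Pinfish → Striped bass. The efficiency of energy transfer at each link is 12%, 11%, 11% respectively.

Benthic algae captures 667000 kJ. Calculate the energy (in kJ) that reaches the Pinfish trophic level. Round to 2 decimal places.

Grass shrimp: 667000 × 0.12 = 80040 kJ
Pinfish: 80040 × 0.11 = 8804.4 kJ

8804.40 kJ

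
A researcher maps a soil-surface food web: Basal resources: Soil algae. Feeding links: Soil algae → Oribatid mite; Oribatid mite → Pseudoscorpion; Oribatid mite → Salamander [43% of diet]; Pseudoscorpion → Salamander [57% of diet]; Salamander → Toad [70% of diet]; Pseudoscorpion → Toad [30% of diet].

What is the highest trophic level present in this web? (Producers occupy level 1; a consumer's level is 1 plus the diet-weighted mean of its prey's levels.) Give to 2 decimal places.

Oribatid mite: 1 + 1 = 2
Pseudoscorpion: 1 + 2 = 3
Salamander: 1 + (0.43×2 + 0.57×3) = 3.57
Toad: 1 + (0.7×3.57 + 0.3×3) = 4.399

4.40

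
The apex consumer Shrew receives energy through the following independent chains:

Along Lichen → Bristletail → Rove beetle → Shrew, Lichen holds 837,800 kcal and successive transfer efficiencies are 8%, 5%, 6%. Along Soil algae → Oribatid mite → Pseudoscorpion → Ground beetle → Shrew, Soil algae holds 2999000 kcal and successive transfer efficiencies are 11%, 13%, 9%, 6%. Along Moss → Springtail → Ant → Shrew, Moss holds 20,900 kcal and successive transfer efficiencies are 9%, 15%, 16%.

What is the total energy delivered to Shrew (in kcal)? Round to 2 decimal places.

Via Lichen: 837800 × 0.08 × 0.05 × 0.06 = 201.072 kcal
Via Soil algae: 2999000 × 0.11 × 0.13 × 0.09 × 0.06 = 231.58278 kcal
Via Moss: 20900 × 0.09 × 0.15 × 0.16 = 45.144 kcal
Total at Shrew: 201.072 + 231.58278 + 45.144 = 477.79878 kcal

477.80 kcal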